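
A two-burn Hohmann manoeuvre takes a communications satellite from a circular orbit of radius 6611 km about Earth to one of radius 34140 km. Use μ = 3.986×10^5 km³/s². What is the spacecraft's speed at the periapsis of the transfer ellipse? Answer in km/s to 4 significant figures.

The Hohmann ellipse has a_t = (r₁ + r₂)/2 = 20375.5 km.
At periapsis, r = 6611 km.
From the vis-viva equation, v = √[μ(2/r − 1/a_t)] = 10.05 km/s.

v = 10.05 km/s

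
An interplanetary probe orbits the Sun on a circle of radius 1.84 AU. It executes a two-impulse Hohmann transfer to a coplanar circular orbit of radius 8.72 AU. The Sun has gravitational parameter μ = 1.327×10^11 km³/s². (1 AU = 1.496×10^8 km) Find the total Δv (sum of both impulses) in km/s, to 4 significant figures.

In km: r₁ = 1.84 × 1.496×10^8 = 2.75264×10^8 km; r₂ = 8.72 × 1.496×10^8 = 1.304512×10^9 km.
Semi-major axis of the transfer orbit: a_t = (2.75264×10^8 + 1.304512×10^9)/2 = 7.89888×10^8 km.
Circular speed at r₁: v₁ = √(μ/r₁) = √(1.327×10^11/2.75264×10^8) = 21.96 km/s.
Transfer-orbit speed at r₁ (vis-viva): v_p = √[μ(2/r₁ − 1/a_t)] = 28.22 km/s.
First burn Δv₁ = |v_p − v₁| = 6.260 km/s.
Circular speed at r₂: v₂ = √(μ/r₂) = 10.086 km/s.
Transfer-orbit speed at r₂: v_a = √[μ(2/r₂ − 1/a_t)] = 5.9539 km/s.
Second burn Δv₂ = |v₂ − v_a| = 4.132 km/s.
Total Δv = Δv₁ + Δv₂ = 10.39 km/s.

Δv = 10.39 km/s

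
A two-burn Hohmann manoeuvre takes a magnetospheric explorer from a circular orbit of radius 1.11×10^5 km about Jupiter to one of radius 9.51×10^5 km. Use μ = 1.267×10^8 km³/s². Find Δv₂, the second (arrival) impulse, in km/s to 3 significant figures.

Semi-major axis of the transfer orbit: a_t = (1.110×10^5 + 9.510×10^5)/2 = 5.310×10^5 km.
Circular speed at r = 9.510×10^5 km: v_c = √(μ/r) = 11.542 km/s.
Vis-viva on the transfer ellipse at r = 9.510×10^5 km gives v_t = √[μ(2/r − 1/a_t)] = 5.2773 km/s.
Δv₂ = |v_t − v_c| = |5.2773 − 11.542| = 6.265 km/s.

Δv₂ = 6.27 km/s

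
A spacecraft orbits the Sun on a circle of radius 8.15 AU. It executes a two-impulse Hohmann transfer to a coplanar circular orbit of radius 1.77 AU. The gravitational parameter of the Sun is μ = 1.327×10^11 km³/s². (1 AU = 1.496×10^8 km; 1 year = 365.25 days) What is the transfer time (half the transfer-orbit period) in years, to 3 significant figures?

In km: r₁ = 8.15 × 1.496×10^8 = 1.21924×10^9 km; r₂ = 1.77 × 1.496×10^8 = 2.64792×10^8 km.
Transfer-ellipse semi-major axis a_t = (r₁ + r₂)/2 = (1.21924×10^9 + 2.64792×10^8)/2 = 7.42016×10^8 km.
Half the transfer-orbit period gives t = π√(a_t³/μ) = 1.743×10^8 s.
Converting: 1.743×10^8 s ÷ 3.15576×10^7 s/year (365.25 × 86400) = 5.52 years.

t = 5.52 years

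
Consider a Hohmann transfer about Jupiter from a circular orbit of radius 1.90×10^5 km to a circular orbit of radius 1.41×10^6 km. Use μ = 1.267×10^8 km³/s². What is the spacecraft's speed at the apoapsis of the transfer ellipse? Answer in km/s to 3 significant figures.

v = 4.62 km/s

Semi-major axis of the transfer orbit: a_t = (1.900×10^5 + 1.410×10^6)/2 = 8.000×10^5 km.
At apoapsis, r = 1.410×10^6 km.
Vis-viva: v = √[μ(2/r − 1/a_t)] = √[1.267×10^8 × (2/1.410×10^6 − 1/8.000×10^5)] = 4.620 km/s.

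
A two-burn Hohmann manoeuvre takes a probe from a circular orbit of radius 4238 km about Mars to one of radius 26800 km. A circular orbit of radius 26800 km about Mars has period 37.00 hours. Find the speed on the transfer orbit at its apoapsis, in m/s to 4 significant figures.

v = 660.6 m/s

From Kepler's third law T² = 4π²r³/μ at r = 26800 km, T = 37.00 hours = 37.00 × 3600 s = 1.332×10^5 s: μ = 4π²r³/T² = 42830.7 km³/s².
Transfer-ellipse semi-major axis a_t = (r₁ + r₂)/2 = (4238 + 26800)/2 = 15519 km.
The apoapsis of the transfer ellipse is at r = 26800 km.
Applying v² = μ(2/r − 1/a_t): v = 0.6606 km/s.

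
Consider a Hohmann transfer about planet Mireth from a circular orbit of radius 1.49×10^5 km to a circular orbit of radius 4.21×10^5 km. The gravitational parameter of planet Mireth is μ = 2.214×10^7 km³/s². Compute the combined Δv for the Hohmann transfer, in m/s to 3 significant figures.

Δv = 4630 m/s

Semi-major axis of the transfer orbit: a_t = (1.490×10^5 + 4.210×10^5)/2 = 2.850×10^5 km.
At r₁ the circular-orbit speed is v₁ = √(μ/r₁) = 12.1898 km/s.
On the transfer ellipse at r₁, v² = μ(2/r − 1/a) gives v_p = √[μ(2/r₁ − 1/a_t)] = 14.8154 km/s.
First burn Δv₁ = |v_p − v₁| = 2.626 km/s.
Circular speed at r₂: v₂ = √(μ/r₂) = 7.2518 km/s.
Transfer-orbit speed at r₂: v_a = √[μ(2/r₂ − 1/a_t)] = 5.2435 km/s.
Second burn Δv₂ = |v₂ − v_a| = 2.008 km/s.
Δv = Δv₁ + Δv₂ = 2.626 + 2.008 = 4.634 km/s.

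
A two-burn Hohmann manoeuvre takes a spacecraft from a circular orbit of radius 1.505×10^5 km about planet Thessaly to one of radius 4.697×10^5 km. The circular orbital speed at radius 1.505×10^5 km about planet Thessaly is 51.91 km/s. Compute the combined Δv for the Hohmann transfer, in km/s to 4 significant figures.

Δv = 20.89 km/s

From the circular-orbit relation v² = μ/r at r = 1.505×10^5 km: μ = v²r = (51.91)² × 1.505×10^5 = 4.05545×10^8 km³/s².
Semi-major axis of the transfer orbit: a_t = (1.505×10^5 + 4.697×10^5)/2 = 3.101×10^5 km.
Circular speed at r₁: v₁ = √(μ/r₁) = √(4.05545×10^8/1.505×10^5) = 51.91 km/s.
Transfer-orbit speed at r₁ (vis-viva equation): v_p = √[μ(2/r₁ − 1/a_t)] = 63.89 km/s.
First burn Δv₁ = |v_p − v₁| = 11.98 km/s.
At r₂, v₂ = √(μ/r₂) = 29.38387 km/s.
Transfer-orbit speed at r₂: v_a = √[μ(2/r₂ − 1/a_t)] = 20.47040 km/s.
Second burn Δv₂ = |v₂ − v_a| = 8.913 km/s.
Δv = Δv₁ + Δv₂ = 11.98 + 8.913 = 20.89 km/s.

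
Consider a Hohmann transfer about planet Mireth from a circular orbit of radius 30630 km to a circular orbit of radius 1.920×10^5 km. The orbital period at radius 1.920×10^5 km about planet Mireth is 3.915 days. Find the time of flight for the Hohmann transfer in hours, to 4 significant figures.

From Kepler's third law T² = 4π²r³/μ at r = 1.920×10^5 km, T = 3.915 days = 3.915 × 86400 s = 3.38256×10^5 s: μ = 4π²r³/T² = 2.44215×10^6 km³/s².
Semi-major axis of the transfer orbit: a_t = (30630 + 1.920×10^5)/2 = 1.11315×10^5 km.
Transfer time t = π√(a_t³/μ) = π√((1.11315×10^5)³ / 2.44215×10^6) = 74660 s.
Converting: 74660 s ÷ 3600 s/hour = 20.74 hours.

t = 20.74 hours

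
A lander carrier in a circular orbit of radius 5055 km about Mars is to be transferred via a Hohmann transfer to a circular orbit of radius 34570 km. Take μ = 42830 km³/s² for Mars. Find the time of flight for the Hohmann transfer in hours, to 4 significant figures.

t = 11.76 hours

The Hohmann ellipse has a_t = (r₁ + r₂)/2 = 19812.5 km.
Transfer time t = π√(a_t³/μ) = π√((19812.5)³ / 42830) = 42330 s.
Converting: 42330 s ÷ 3600 s/hour = 11.76 hours.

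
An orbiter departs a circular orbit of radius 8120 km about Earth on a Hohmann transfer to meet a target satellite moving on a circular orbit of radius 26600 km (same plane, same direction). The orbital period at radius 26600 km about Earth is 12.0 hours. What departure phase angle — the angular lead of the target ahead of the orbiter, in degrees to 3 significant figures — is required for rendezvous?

From Kepler's third law T² = 4π²r³/μ at r = 26600 km, T = 12.0 hours = 12.0 × 3600 s = 43200 s: μ = 4π²r³/T² = 3.98141×10^5 km³/s².
The Hohmann ellipse has a_t = (r₁ + r₂)/2 = 17360 km.
Transfer time t = π√(a_t³/μ) = 11388 s.
The target's mean motion on its circular orbit is ω₂ = √(μ/r₂³) = 1.4544×10^-4 rad/s.
Angle swept by the target during transfer: ω₂·t = 1.6563 rad = 94.90°.
The orbiter traverses 180° on the transfer ellipse, so the target must lead by 180° − 94.90° = 85.1°.

φ = 85.1°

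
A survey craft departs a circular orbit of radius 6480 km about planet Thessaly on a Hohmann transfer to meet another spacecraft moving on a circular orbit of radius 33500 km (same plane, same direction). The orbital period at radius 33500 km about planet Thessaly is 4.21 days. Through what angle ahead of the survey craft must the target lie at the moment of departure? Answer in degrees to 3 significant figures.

φ = 97.0°

From Kepler's third law T² = 4π²r³/μ at r = 33500 km, T = 4.21 days = 4.21 × 86400 s = 3.63744×10^5 s: μ = 4π²r³/T² = 11217.7 km³/s².
The Hohmann ellipse has a_t = (r₁ + r₂)/2 = 19990 km.
Transfer time t = π√(a_t³/μ) = 83834 s.
Target angular speed ω₂ = √(μ/r₂³) = 1.7274×10^-5 rad/s.
Angle swept by the target during transfer: ω₂·t = 1.4481 rad = 82.97°.
The survey craft traverses 180° on the transfer ellipse, so the target must lead by 180° − 82.97° = 97.0°.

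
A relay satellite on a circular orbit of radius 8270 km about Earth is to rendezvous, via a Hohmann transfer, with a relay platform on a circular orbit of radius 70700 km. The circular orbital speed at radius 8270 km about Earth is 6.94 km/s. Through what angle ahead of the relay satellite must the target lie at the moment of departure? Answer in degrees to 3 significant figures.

φ = 105°

From the circular-orbit relation v² = μ/r at r = 8270 km: μ = v²r = (6.94)² × 8270 = 3.98313×10^5 km³/s².
Semi-major axis of the transfer orbit: a_t = (8270 + 70700)/2 = 39485 km.
Transfer time t = π√(a_t³/μ) = 39060 s.
The target's mean motion on its circular orbit is ω₂ = √(μ/r₂³) = 3.357×10^-5 rad/s.
Angle swept by the target during transfer: ω₂·t = 1.3112 rad = 75.13°.
Arrival is 180° from departure on the ellipse, so φ = 180° − 75.13° = 105°.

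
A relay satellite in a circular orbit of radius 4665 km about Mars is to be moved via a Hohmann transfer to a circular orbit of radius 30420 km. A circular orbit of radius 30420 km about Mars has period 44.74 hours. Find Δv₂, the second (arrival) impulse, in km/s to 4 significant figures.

Δv₂ = 0.5747 km/s

From Kepler's third law T² = 4π²r³/μ at r = 30420 km, T = 44.74 hours = 44.74 × 3600 s = 1.61064×10^5 s: μ = 4π²r³/T² = 42839.1 km³/s².
Transfer-ellipse semi-major axis a_t = (r₁ + r₂)/2 = (4665 + 30420)/2 = 17542.5 km.
On the circular orbit at r = 30420 km, v_c = √(μ/r) = 1.1867 km/s.
Transfer-orbit speed at the same r (vis-viva, a = a_t): v_t = √[μ(2/r − 1/a_t)] = 0.61196 km/s.
Δv₂ = |v_t − v_c| = |0.61196 − 1.1867| = 0.5747 km/s.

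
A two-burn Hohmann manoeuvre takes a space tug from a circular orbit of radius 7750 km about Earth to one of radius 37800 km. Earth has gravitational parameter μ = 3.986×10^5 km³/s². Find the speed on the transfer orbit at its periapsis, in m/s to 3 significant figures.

v = 9240 m/s

Transfer-ellipse semi-major axis a_t = (r₁ + r₂)/2 = (7750 + 37800)/2 = 22775 km.
At periapsis, r = 7750 km.
Vis-viva: v = √[μ(2/r − 1/a_t)] = √[3.986×10^5 × (2/7750 − 1/22775)] = 9.239 km/s.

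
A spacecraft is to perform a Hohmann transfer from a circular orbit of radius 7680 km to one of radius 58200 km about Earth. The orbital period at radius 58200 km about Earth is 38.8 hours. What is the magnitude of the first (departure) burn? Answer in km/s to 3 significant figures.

Δv₁ = 2.37 km/s

From Kepler's third law T² = 4π²r³/μ at r = 58200 km, T = 38.8 hours = 38.8 × 3600 s = 1.3968×10^5 s: μ = 4π²r³/T² = 3.98897×10^5 km³/s².
Semi-major axis of the transfer orbit: a_t = (7680 + 58200)/2 = 32940 km.
Circular speed at r = 7680 km: v_c = √(μ/r) = 7.207 km/s.
Transfer-orbit speed at the same r (vis-viva, a = a_t): v_t = √[μ(2/r − 1/a_t)] = 9.580 km/s.
Δv₁ = |v_t − v_c| = |9.580 − 7.207| = 2.373 km/s.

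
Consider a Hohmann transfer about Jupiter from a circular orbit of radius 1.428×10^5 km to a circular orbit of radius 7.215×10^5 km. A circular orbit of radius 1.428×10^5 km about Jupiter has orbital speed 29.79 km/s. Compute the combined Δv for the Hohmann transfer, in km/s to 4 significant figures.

Δv = 14.34 km/s

From the circular-orbit relation v² = μ/r at r = 1.428×10^5 km: μ = v²r = (29.79)² × 1.428×10^5 = 1.26727×10^8 km³/s².
Transfer-ellipse semi-major axis a_t = (r₁ + r₂)/2 = (1.428×10^5 + 7.215×10^5)/2 = 4.3215×10^5 km.
At r₁ the circular-orbit speed is v₁ = √(μ/r₁) = 29.790 km/s.
On the transfer ellipse at r₁, v² = μ(2/r − 1/a) gives v_p = √[μ(2/r₁ − 1/a_t)] = 38.492 km/s.
First burn Δv₁ = |v_p − v₁| = 8.702 km/s.
Circular speed at r₂: v₂ = √(μ/r₂) = 13.253 km/s.
Transfer-orbit speed at r₂: v_a = √[μ(2/r₂ − 1/a_t)] = 7.6184 km/s.
Second burn Δv₂ = |v₂ − v_a| = 5.635 km/s.
Total Δv = Δv₁ + Δv₂ = 14.34 km/s.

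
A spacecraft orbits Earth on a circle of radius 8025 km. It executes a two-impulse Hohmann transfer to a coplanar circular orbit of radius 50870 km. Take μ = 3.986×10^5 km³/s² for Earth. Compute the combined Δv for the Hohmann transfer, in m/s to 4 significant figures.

Transfer-ellipse semi-major axis a_t = (r₁ + r₂)/2 = (8025 + 50870)/2 = 29447.5 km.
Circular speed at r₁: v₁ = √(μ/r₁) = √(3.986×10^5/8025) = 7.048 km/s.
On the transfer ellipse at r₁, v² = μ(2/r − 1/a) gives v_p = √[μ(2/r₁ − 1/a_t)] = 9.263 km/s.
First burn Δv₁ = |v_p − v₁| = 2.215 km/s.
At r₂, v₂ = √(μ/r₂) = 2.799 km/s.
Transfer-orbit speed at r₂: v_a = √[μ(2/r₂ − 1/a_t)] = 1.461 km/s.
Second burn Δv₂ = |v₂ − v_a| = 1.338 km/s.
Total Δv = Δv₁ + Δv₂ = 3.553 km/s.

Δv = 3553 m/s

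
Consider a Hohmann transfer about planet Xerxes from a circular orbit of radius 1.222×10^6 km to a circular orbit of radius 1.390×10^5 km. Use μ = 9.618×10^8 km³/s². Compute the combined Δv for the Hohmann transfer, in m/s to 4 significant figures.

Δv = 43660 m/s

Semi-major axis of the transfer orbit: a_t = (1.222×10^6 + 1.390×10^5)/2 = 6.805×10^5 km.
Circular speed at r₁: v₁ = √(μ/r₁) = √(9.618×10^8/1.222×10^6) = 28.0548 km/s.
Transfer-orbit speed at r₁ (vis-viva): v_a = √[μ(2/r₁ − 1/a_t)] = 12.6794 km/s.
First burn Δv₁ = |v_a − v₁| = 15.375 km/s.
Circular speed at r₂: v₂ = √(μ/r₂) = 83.183 km/s.
Transfer-orbit speed at r₂: v_p = √[μ(2/r₂ − 1/a_t)] = 111.47 km/s.
Second burn Δv₂ = |v₂ − v_p| = 28.287 km/s.
Total Δv = Δv₁ + Δv₂ = 43.66 km/s.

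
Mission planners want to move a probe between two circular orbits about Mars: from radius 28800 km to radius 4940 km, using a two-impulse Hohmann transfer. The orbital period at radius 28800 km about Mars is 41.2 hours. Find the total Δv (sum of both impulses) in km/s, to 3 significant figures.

Δv = 1.46 km/s

From Kepler's third law T² = 4π²r³/μ at r = 28800 km, T = 41.2 hours = 41.2 × 3600 s = 1.4832×10^5 s: μ = 4π²r³/T² = 42868.4 km³/s².
Transfer-ellipse semi-major axis a_t = (r₁ + r₂)/2 = (28800 + 4940)/2 = 16870 km.
Circular speed at r₁: v₁ = √(μ/r₁) = √(42868.4/28800) = 1.220 km/s.
Transfer-orbit speed at r₁ (v² = μ(2/r − 1/a)): v_a = √[μ(2/r₁ − 1/a_t)] = 0.6602 km/s.
First burn Δv₁ = |v_a − v₁| = 0.5598 km/s.
At r₂, v₂ = √(μ/r₂) = 2.9458 km/s.
Transfer-orbit speed at r₂: v_p = √[μ(2/r₂ − 1/a_t)] = 3.8490 km/s.
Second burn Δv₂ = |v₂ − v_p| = 0.9032 km/s.
Δv = Δv₁ + Δv₂ = 0.5598 + 0.9032 = 1.463 km/s.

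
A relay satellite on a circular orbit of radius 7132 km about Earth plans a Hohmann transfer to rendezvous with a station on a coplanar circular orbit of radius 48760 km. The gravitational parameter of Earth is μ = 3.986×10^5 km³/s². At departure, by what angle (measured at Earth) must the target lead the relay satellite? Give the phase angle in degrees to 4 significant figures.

Transfer-ellipse semi-major axis a_t = (r₁ + r₂)/2 = (7132 + 48760)/2 = 27946 km.
Transfer time t = π√(a_t³/μ) = 23247 s.
Target angular speed ω₂ = √(μ/r₂³) = 5.8637×10^-5 rad/s.
Angle swept by the target during transfer: ω₂·t = 1.3631 rad = 78.10°.
The relay satellite traverses 180° on the transfer ellipse, so the target must lead by 180° − 78.10° = 101.9°.

φ = 101.9°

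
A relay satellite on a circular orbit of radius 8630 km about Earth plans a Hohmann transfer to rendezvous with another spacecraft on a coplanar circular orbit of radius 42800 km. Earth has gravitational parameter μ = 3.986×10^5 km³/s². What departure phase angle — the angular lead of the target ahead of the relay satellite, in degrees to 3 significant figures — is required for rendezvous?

The Hohmann ellipse has a_t = (r₁ + r₂)/2 = 25715 km.
The half-period of the transfer ellipse is t = π√(a_t³/μ) = 20520 s.
Target angular speed ω₂ = √(μ/r₂³) = 7.130×10^-5 rad/s.
Angle swept by the target during transfer: ω₂·t = 1.4631 rad = 83.83°.
Arrival is 180° from departure on the ellipse, so φ = 180° − 83.83° = 96.2°.

φ = 96.2°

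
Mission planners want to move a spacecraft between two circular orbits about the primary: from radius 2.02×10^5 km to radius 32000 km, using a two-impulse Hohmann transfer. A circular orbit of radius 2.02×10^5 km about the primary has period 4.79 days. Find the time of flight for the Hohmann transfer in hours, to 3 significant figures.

t = 25.3 hours

From Kepler's third law T² = 4π²r³/μ at r = 2.02×10^5 km, T = 4.79 days = 4.79 × 86400 s = 4.13856×10^5 s: μ = 4π²r³/T² = 1.89983×10^6 km³/s².
Transfer-ellipse semi-major axis a_t = (r₁ + r₂)/2 = (2.020×10^5 + 32000)/2 = 1.170×10^5 km.
Transfer time t = π√(a_t³/μ) = π√((1.170×10^5)³ / 1.89983×10^6) = 91220 s.
Converting: 91220 s ÷ 3600 s/hour = 25.3 hours.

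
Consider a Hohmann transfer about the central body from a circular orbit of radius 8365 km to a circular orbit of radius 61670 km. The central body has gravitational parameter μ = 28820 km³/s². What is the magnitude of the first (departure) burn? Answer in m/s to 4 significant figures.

Δv₁ = 607.1 m/s

Transfer-ellipse semi-major axis a_t = (r₁ + r₂)/2 = (8365 + 61670)/2 = 35017.5 km.
On the circular orbit at r = 8365 km, v_c = √(μ/r) = 1.85615 km/s.
Transfer-orbit speed at the same r (vis-viva, a = a_t): v_t = √[μ(2/r − 1/a_t)] = 2.46325 km/s.
Δv₁ = |v_t − v_c| = |2.46325 − 1.85615| = 0.6071 km/s.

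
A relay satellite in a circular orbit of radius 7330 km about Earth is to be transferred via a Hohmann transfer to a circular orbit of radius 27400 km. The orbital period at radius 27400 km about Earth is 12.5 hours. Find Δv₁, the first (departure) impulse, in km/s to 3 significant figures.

Δv₁ = 1.89 km/s

From Kepler's third law T² = 4π²r³/μ at r = 27400 km, T = 12.5 hours = 12.5 × 3600 s = 45000 s: μ = 4π²r³/T² = 4.01039×10^5 km³/s².
Transfer-ellipse semi-major axis a_t = (r₁ + r₂)/2 = (7330 + 27400)/2 = 17365 km.
On the circular orbit at r = 7330 km, v_c = √(μ/r) = 7.3968 km/s.
Vis-viva on the transfer ellipse at r = 7330 km gives v_t = √[μ(2/r − 1/a_t)] = 9.2914 km/s.
Δv₁ = |v_t − v_c| = |9.2914 − 7.3968| = 1.895 km/s.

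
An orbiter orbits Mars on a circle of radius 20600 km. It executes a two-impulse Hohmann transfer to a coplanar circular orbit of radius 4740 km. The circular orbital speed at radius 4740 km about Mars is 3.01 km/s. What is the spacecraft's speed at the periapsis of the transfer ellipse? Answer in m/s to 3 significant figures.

From the circular-orbit relation v² = μ/r at r = 4740 km: μ = v²r = (3.01)² × 4740 = 42944.9 km³/s².
The Hohmann ellipse has a_t = (r₁ + r₂)/2 = 12670 km.
At periapsis, r = 4740 km.
Applying v² = μ(2/r − 1/a_t): v = 3.838 km/s.

v = 3840 m/s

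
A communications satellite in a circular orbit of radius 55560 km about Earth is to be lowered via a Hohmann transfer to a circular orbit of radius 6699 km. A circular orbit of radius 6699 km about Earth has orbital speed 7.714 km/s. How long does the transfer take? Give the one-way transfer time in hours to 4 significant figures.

From the circular-orbit relation v² = μ/r at r = 6699 km: μ = v²r = (7.714)² × 6699 = 3.98629×10^5 km³/s².
Semi-major axis of the transfer orbit: a_t = (55560 + 6699)/2 = 31129.5 km.
Half the transfer-orbit period gives t = π√(a_t³/μ) = 27329 s.
Converting: 27329 s ÷ 3600 s/hour = 7.591 hours.

t = 7.591 hours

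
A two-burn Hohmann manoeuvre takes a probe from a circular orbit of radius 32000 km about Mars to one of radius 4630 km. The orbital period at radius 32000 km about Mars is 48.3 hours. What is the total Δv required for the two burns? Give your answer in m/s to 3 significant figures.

Δv = 1550 m/s

From Kepler's third law T² = 4π²r³/μ at r = 32000 km, T = 48.3 hours = 48.3 × 3600 s = 1.7388×10^5 s: μ = 4π²r³/T² = 42786.9 km³/s².
Semi-major axis of the transfer orbit: a_t = (32000 + 4630)/2 = 18315 km.
Circular speed at r₁: v₁ = √(μ/r₁) = √(42786.9/32000) = 1.1563 km/s.
Transfer-orbit speed at r₁ (v² = μ(2/r − 1/a)): v_a = √[μ(2/r₁ − 1/a_t)] = 0.58139 km/s.
First burn Δv₁ = |v_a − v₁| = 0.5749 km/s.
At r₂, v₂ = √(μ/r₂) = 3.0399 km/s.
Transfer-orbit speed at r₂: v_p = √[μ(2/r₂ − 1/a_t)] = 4.0182 km/s.
Second burn Δv₂ = |v₂ − v_p| = 0.9783 km/s.
Δv = Δv₁ + Δv₂ = 0.5749 + 0.9783 = 1.553 km/s.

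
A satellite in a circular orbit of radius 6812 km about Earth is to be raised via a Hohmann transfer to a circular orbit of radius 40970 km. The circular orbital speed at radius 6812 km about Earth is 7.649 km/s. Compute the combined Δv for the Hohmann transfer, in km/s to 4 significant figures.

From the circular-orbit relation v² = μ/r at r = 6812 km: μ = v²r = (7.649)² × 6812 = 3.98551×10^5 km³/s².
Semi-major axis of the transfer orbit: a_t = (6812 + 40970)/2 = 23891 km.
At r₁ the circular-orbit speed is v₁ = √(μ/r₁) = 7.64900 km/s.
On the transfer ellipse at r₁, v² = μ(2/r − 1/a) gives v_p = √[μ(2/r₁ − 1/a_t)] = 10.0166 km/s.
First burn Δv₁ = |v_p − v₁| = 2.3676 km/s.
At r₂, v₂ = √(μ/r₂) = 3.11895 km/s.
Transfer-orbit speed at r₂: v_a = √[μ(2/r₂ − 1/a_t)] = 1.66544 km/s.
Second burn Δv₂ = |v₂ − v_a| = 1.4535 km/s.
Δv = Δv₁ + Δv₂ = 2.3676 + 1.4535 = 3.821 km/s.

Δv = 3.821 km/s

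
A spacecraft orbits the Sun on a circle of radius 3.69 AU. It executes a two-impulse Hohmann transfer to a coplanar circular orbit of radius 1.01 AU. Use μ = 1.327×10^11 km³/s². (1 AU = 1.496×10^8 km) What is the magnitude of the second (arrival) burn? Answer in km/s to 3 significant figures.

Δv₂ = 7.50 km/s

In km: r₁ = 3.69 × 1.496×10^8 = 5.52024×10^8 km; r₂ = 1.01 × 1.496×10^8 = 1.51096×10^8 km.
Semi-major axis of the transfer orbit: a_t = (5.52024×10^8 + 1.51096×10^8)/2 = 3.5156×10^8 km.
Circular speed at r = 1.51096×10^8 km: v_c = √(μ/r) = 29.64 km/s.
Vis-viva on the transfer ellipse at r = 1.51096×10^8 km gives v_t = √[μ(2/r − 1/a_t)] = 37.14 km/s.
Δv₂ = |v_t − v_c| = |37.14 − 29.64| = 7.500 km/s.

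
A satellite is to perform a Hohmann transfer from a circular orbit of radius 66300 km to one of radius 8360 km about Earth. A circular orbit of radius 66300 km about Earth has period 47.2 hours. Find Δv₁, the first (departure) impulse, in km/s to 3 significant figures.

Δv₁ = 1.29 km/s

From Kepler's third law T² = 4π²r³/μ at r = 66300 km, T = 47.2 hours = 47.2 × 3600 s = 1.6992×10^5 s: μ = 4π²r³/T² = 3.98484×10^5 km³/s².
Transfer-ellipse semi-major axis a_t = (r₁ + r₂)/2 = (66300 + 8360)/2 = 37330 km.
Circular speed at r = 66300 km: v_c = √(μ/r) = 2.4516 km/s.
Transfer-orbit speed at the same r (vis-viva, a = a_t): v_t = √[μ(2/r − 1/a_t)] = 1.1602 km/s.
Δv₁ = |v_t − v_c| = |1.1602 − 2.4516| = 1.291 km/s.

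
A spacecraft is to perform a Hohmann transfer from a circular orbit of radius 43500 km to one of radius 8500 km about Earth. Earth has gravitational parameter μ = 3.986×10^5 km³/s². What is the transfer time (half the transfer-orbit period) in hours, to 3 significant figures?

t = 5.79 hours

Transfer-ellipse semi-major axis a_t = (r₁ + r₂)/2 = (43500 + 8500)/2 = 26000 km.
Half the transfer-orbit period gives t = π√(a_t³/μ) = 20860 s.
Converting: 20860 s ÷ 3600 s/hour = 5.79 hours.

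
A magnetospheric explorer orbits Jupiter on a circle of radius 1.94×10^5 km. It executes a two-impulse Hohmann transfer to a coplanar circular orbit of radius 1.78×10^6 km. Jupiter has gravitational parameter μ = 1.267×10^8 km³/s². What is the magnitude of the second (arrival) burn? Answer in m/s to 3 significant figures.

The Hohmann ellipse has a_t = (r₁ + r₂)/2 = 9.870×10^5 km.
On the circular orbit at r = 1.780×10^6 km, v_c = √(μ/r) = 8.4368 km/s.
Vis-viva on the transfer ellipse at r = 1.780×10^6 km gives v_t = √[μ(2/r − 1/a_t)] = 3.7404 km/s.
Δv₂ = |v_t − v_c| = |3.7404 − 8.4368| = 4.696 km/s.

Δv₂ = 4700 m/s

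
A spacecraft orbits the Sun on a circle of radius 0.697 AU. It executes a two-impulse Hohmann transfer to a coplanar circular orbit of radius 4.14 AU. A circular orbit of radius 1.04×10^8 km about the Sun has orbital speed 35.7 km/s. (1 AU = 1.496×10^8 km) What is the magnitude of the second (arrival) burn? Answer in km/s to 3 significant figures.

Δv₂ = 6.78 km/s

From the circular-orbit relation v² = μ/r at r = 1.04×10^8 km: μ = v²r = (35.7)² × 1.04×10^8 = 1.32547×10^11 km³/s².
In km: r₁ = 0.697 × 1.496×10^8 = 1.042712×10^8 km; r₂ = 4.14 × 1.496×10^8 = 6.19344×10^8 km.
The Hohmann ellipse has a_t = (r₁ + r₂)/2 = 3.618076×10^8 km.
Circular speed at r = 6.19344×10^8 km: v_c = √(μ/r) = 14.6291 km/s.
Vis-viva on the transfer ellipse at r = 6.19344×10^8 km gives v_t = √[μ(2/r − 1/a_t)] = 7.85348 km/s.
Δv₂ = |v_t − v_c| = |7.85348 − 14.6291| = 6.776 km/s.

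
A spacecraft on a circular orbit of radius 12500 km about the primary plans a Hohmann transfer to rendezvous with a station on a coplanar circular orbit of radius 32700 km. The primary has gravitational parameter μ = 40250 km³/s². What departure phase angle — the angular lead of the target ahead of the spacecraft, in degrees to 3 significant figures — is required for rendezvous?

Semi-major axis of the transfer orbit: a_t = (12500 + 32700)/2 = 22600 km.
Transfer time t = π√(a_t³/μ) = 53200 s.
Target angular speed ω₂ = √(μ/r₂³) = 3.393×10^-5 rad/s.
Angle swept by the target during transfer: ω₂·t = 1.805 rad = 103.4°.
Arrival is 180° from departure on the ellipse, so φ = 180° − 103.4° = 76.6°.

φ = 76.6°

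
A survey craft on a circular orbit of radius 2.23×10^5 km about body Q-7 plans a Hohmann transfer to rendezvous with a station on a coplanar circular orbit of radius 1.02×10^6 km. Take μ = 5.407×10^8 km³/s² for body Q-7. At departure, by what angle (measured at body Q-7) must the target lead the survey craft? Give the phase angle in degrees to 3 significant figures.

φ = 94.4°

Semi-major axis of the transfer orbit: a_t = (2.230×10^5 + 1.020×10^6)/2 = 6.215×10^5 km.
Transfer time t = π√(a_t³/μ) = 66196 s.
Target angular speed ω₂ = √(μ/r₂³) = 2.2572×10^-5 rad/s.
Angle swept by the target during transfer: ω₂·t = 1.4942 rad = 85.61°.
Arrival is 180° from departure on the ellipse, so φ = 180° − 85.61° = 94.4°.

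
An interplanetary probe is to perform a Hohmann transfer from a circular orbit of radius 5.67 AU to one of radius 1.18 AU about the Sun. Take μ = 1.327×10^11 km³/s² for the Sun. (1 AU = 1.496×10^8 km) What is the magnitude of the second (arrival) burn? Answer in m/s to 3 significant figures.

Δv₂ = 7860 m/s

In km: r₁ = 5.67 × 1.496×10^8 = 8.48232×10^8 km; r₂ = 1.18 × 1.496×10^8 = 1.76528×10^8 km.
Semi-major axis of the transfer orbit: a_t = (8.48232×10^8 + 1.76528×10^8)/2 = 5.1238×10^8 km.
On the circular orbit at r = 1.76528×10^8 km, v_c = √(μ/r) = 27.418 km/s.
Transfer-orbit speed at the same r (vis-viva, a = a_t): v_t = √[μ(2/r − 1/a_t)] = 35.277 km/s.
Δv₂ = |v_t − v_c| = |35.277 − 27.418| = 7.859 km/s.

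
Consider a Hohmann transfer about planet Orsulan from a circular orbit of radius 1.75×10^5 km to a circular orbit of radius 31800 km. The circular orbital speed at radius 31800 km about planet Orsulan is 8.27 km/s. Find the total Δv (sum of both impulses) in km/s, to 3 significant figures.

From the circular-orbit relation v² = μ/r at r = 31800 km: μ = v²r = (8.27)² × 31800 = 2.17489×10^6 km³/s².
Semi-major axis of the transfer orbit: a_t = (1.750×10^5 + 31800)/2 = 1.034×10^5 km.
At r₁ the circular-orbit speed is v₁ = √(μ/r₁) = 3.525 km/s.
On the transfer ellipse at r₁, v² = μ(2/r − 1/a) gives v_a = √[μ(2/r₁ − 1/a_t)] = 1.955 km/s.
First burn Δv₁ = |v_a − v₁| = 1.570 km/s.
Circular speed at r₂: v₂ = √(μ/r₂) = 8.2700 km/s.
Transfer-orbit speed at r₂: v_p = √[μ(2/r₂ − 1/a_t)] = 10.759 km/s.
Second burn Δv₂ = |v₂ − v_p| = 2.489 km/s.
Total Δv = Δv₁ + Δv₂ = 4.059 km/s.

Δv = 4.06 km/s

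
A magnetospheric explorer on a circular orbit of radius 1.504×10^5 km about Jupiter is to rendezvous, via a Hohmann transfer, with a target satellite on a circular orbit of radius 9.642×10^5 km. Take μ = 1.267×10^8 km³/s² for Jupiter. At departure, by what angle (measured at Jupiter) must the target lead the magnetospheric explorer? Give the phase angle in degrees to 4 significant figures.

φ = 100.9°

Semi-major axis of the transfer orbit: a_t = (1.504×10^5 + 9.642×10^5)/2 = 5.573×10^5 km.
The half-period of the transfer ellipse is t = π√(a_t³/μ) = 1.16117×10^5 s.
Target angular speed ω₂ = √(μ/r₂³) = 1.18888×10^-5 rad/s.
Angle swept by the target during transfer: ω₂·t = 1.3805 rad = 79.10°.
Arrival is 180° from departure on the ellipse, so φ = 180° − 79.10° = 100.9°.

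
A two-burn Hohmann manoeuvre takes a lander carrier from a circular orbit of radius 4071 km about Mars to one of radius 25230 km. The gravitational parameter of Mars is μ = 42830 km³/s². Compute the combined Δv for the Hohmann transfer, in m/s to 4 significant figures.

The Hohmann ellipse has a_t = (r₁ + r₂)/2 = 14650.5 km.
Circular speed at r₁: v₁ = √(μ/r₁) = √(42830/4071) = 3.244 km/s.
On the transfer ellipse at r₁, vis-viva gives v_p = √[μ(2/r₁ − 1/a_t)] = 4.257 km/s.
First burn Δv₁ = |v_p − v₁| = 1.013 km/s.
Circular speed at r₂: v₂ = √(μ/r₂) = 1.3029 km/s.
Transfer-orbit speed at r₂: v_a = √[μ(2/r₂ − 1/a_t)] = 0.68681 km/s.
Second burn Δv₂ = |v₂ − v_a| = 0.6161 km/s.
Δv = Δv₁ + Δv₂ = 1.013 + 0.6161 = 1.629 km/s.

Δv = 1629 m/s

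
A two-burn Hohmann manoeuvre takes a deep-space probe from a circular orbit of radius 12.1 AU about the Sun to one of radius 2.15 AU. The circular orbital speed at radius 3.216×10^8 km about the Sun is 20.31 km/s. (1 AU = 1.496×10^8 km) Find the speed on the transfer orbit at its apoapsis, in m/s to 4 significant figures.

From the circular-orbit relation v² = μ/r at r = 3.216×10^8 km: μ = v²r = (20.31)² × 3.216×10^8 = 1.32659×10^11 km³/s².
In km: r₁ = 12.1 × 1.496×10^8 = 1.81016×10^9 km; r₂ = 2.15 × 1.496×10^8 = 3.2164×10^8 km.
Transfer-ellipse semi-major axis a_t = (r₁ + r₂)/2 = (1.81016×10^9 + 3.2164×10^8)/2 = 1.0659×10^9 km.
The apoapsis of the transfer ellipse is at r = 1.81016×10^9 km.
From the vis-viva equation, v = √[μ(2/r − 1/a_t)] = 4.703 km/s.

v = 4703 m/s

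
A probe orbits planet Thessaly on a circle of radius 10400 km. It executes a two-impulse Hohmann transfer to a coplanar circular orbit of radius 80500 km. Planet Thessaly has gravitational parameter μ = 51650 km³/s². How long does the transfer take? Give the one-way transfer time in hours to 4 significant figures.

Semi-major axis of the transfer orbit: a_t = (10400 + 80500)/2 = 45450 km.
Half the transfer-orbit period gives t = π√(a_t³/μ) = 1.3394×10^5 s.
Converting: 1.3394×10^5 s ÷ 3600 s/hour = 37.21 hours.

t = 37.21 hours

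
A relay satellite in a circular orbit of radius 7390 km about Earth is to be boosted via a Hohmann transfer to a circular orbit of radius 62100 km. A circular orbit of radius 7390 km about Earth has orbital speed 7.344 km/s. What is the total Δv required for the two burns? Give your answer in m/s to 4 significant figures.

From the circular-orbit relation v² = μ/r at r = 7390 km: μ = v²r = (7.344)² × 7390 = 3.98575×10^5 km³/s².
The Hohmann ellipse has a_t = (r₁ + r₂)/2 = 34745 km.
Circular speed at r₁: v₁ = √(μ/r₁) = √(3.98575×10^5/7390) = 7.344 km/s.
Transfer-orbit speed at r₁ (vis-viva): v_p = √[μ(2/r₁ − 1/a_t)] = 9.818 km/s.
First burn Δv₁ = |v_p − v₁| = 2.474 km/s.
At r₂, v₂ = √(μ/r₂) = 2.533 km/s.
Transfer-orbit speed at r₂: v_a = √[μ(2/r₂ − 1/a_t)] = 1.168 km/s.
Second burn Δv₂ = |v₂ − v_a| = 1.365 km/s.
Total Δv = Δv₁ + Δv₂ = 3.839 km/s.

Δv = 3839 m/s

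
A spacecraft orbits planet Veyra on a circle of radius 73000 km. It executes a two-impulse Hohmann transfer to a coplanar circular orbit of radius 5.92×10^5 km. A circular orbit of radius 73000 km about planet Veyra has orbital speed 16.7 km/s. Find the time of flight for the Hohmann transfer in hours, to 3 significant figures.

t = 37.1 hours

From the circular-orbit relation v² = μ/r at r = 73000 km: μ = v²r = (16.7)² × 73000 = 2.03590×10^7 km³/s².
Semi-major axis of the transfer orbit: a_t = (73000 + 5.920×10^5)/2 = 3.325×10^5 km.
Transfer time t = π√(a_t³/μ) = π√((3.325×10^5)³ / 2.03590×10^7) = 1.335×10^5 s.
Converting: 1.335×10^5 s ÷ 3600 s/hour = 37.1 hours.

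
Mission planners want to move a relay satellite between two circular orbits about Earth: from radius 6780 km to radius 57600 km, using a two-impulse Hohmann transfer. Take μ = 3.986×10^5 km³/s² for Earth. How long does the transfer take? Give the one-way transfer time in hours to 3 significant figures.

t = 7.98 hours

Transfer-ellipse semi-major axis a_t = (r₁ + r₂)/2 = (6780 + 57600)/2 = 32190 km.
By Kepler's third law the transfer-orbit period is T = 2π√(a_t³/μ), so t = T/2 = 28740 s.
Converting: 28740 s ÷ 3600 s/hour = 7.98 hours.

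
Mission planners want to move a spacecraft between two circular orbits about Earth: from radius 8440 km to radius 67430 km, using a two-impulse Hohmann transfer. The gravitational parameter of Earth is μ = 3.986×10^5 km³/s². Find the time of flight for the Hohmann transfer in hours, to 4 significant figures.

Semi-major axis of the transfer orbit: a_t = (8440 + 67430)/2 = 37935 km.
By Kepler's third law the transfer-orbit period is T = 2π√(a_t³/μ), so t = T/2 = 36770 s.
Converting: 36770 s ÷ 3600 s/hour = 10.21 hours.

t = 10.21 hours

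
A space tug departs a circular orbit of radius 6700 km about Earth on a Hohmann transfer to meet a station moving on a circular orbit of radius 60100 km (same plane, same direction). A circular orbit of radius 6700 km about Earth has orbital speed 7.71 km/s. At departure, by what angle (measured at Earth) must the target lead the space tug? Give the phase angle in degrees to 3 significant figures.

φ = 105°

From the circular-orbit relation v² = μ/r at r = 6700 km: μ = v²r = (7.71)² × 6700 = 3.98275×10^5 km³/s².
The Hohmann ellipse has a_t = (r₁ + r₂)/2 = 33400 km.
Transfer time t = π√(a_t³/μ) = 30386 s.
Target angular speed ω₂ = √(μ/r₂³) = 4.2833×10^-5 rad/s.
Angle swept by the target during transfer: ω₂·t = 1.3015 rad = 74.57°.
The space tug traverses 180° on the transfer ellipse, so the target must lead by 180° − 74.57° = 105°.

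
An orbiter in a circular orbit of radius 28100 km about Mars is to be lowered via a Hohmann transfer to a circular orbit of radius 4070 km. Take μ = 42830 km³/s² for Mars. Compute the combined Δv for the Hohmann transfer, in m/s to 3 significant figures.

The Hohmann ellipse has a_t = (r₁ + r₂)/2 = 16085 km.
At r₁ the circular-orbit speed is v₁ = √(μ/r₁) = 1.23458 km/s.
Transfer-orbit speed at r₁ (v² = μ(2/r − 1/a)): v_a = √[μ(2/r₁ − 1/a_t)] = 0.621023 km/s.
First burn Δv₁ = |v_a − v₁| = 0.61356 km/s.
At r₂, v₂ = √(μ/r₂) = 3.2440 km/s.
Transfer-orbit speed at r₂: v_p = √[μ(2/r₂ − 1/a_t)] = 4.2877 km/s.
Second burn Δv₂ = |v₂ − v_p| = 1.0437 km/s.
Δv = Δv₁ + Δv₂ = 0.61356 + 1.0437 = 1.657 km/s.

Δv = 1660 m/s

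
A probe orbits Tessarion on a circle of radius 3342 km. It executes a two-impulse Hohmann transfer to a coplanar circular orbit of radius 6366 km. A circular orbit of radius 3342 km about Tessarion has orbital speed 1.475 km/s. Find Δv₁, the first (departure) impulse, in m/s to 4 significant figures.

Δv₁ = 214.2 m/s

From the circular-orbit relation v² = μ/r at r = 3342 km: μ = v²r = (1.475)² × 3342 = 7270.94 km³/s².
Transfer-ellipse semi-major axis a_t = (r₁ + r₂)/2 = (3342 + 6366)/2 = 4854 km.
On the circular orbit at r = 3342 km, v_c = √(μ/r) = 1.4750 km/s.
Vis-viva on the transfer ellipse at r = 3342 km gives v_t = √[μ(2/r − 1/a_t)] = 1.6892 km/s.
Δv₁ = |v_t − v_c| = |1.6892 − 1.4750| = 0.2142 km/s.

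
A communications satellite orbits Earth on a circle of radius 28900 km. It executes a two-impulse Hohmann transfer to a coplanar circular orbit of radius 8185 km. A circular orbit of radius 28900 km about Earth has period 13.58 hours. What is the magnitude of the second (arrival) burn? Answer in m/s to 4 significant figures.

Δv₂ = 1734 m/s

From Kepler's third law T² = 4π²r³/μ at r = 28900 km, T = 13.58 hours = 13.58 × 3600 s = 48888 s: μ = 4π²r³/T² = 3.98702×10^5 km³/s².
The Hohmann ellipse has a_t = (r₁ + r₂)/2 = 18542.5 km.
Circular speed at r = 8185 km: v_c = √(μ/r) = 6.979 km/s.
Transfer-orbit speed at the same r (vis-viva, a = a_t): v_t = √[μ(2/r − 1/a_t)] = 8.713 km/s.
Δv₂ = |v_t − v_c| = |8.713 − 6.979| = 1.734 km/s.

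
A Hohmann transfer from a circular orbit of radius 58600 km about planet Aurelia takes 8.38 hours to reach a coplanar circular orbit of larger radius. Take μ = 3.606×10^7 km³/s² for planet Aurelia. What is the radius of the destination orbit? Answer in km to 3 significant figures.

r₂ = 2.40×10^5 km

Transfer time t = 8.38 hours = 30168 s, and t = π√(a_t³/μ).
So a_t = (μ t²/π²)^(1/3) = (3.606×10^7 × (30168)² / π²)^(1/3) = 1.4926×10^5 km.
Since a_t = (r₁ + r₂)/2, r₂ = 2a_t − r₁ = 2×1.4926×10^5 − 58600 = 2.3992×10^5 km.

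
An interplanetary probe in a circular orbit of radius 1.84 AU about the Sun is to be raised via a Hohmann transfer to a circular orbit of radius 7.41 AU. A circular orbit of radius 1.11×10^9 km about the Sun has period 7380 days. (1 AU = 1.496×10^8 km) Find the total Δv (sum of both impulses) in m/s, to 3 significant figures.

From Kepler's third law T² = 4π²r³/μ at r = 1.11×10^9 km, T = 7380 days = 7380 × 86400 s = 6.37632×10^8 s: μ = 4π²r³/T² = 1.32797×10^11 km³/s².
In km: r₁ = 1.84 × 1.496×10^8 = 2.75264×10^8 km; r₂ = 7.41 × 1.496×10^8 = 1.108536×10^9 km.
The Hohmann ellipse has a_t = (r₁ + r₂)/2 = 6.919×10^8 km.
At r₁ the circular-orbit speed is v₁ = √(μ/r₁) = 21.9644 km/s.
Transfer-orbit speed at r₁ (vis-viva): v_p = √[μ(2/r₁ − 1/a_t)] = 27.8018 km/s.
First burn Δv₁ = |v_p − v₁| = 5.837 km/s.
Circular speed at r₂: v₂ = √(μ/r₂) = 10.9451 km/s.
Transfer-orbit speed at r₂: v_a = √[μ(2/r₂ − 1/a_t)] = 6.90355 km/s.
Second burn Δv₂ = |v₂ − v_a| = 4.042 km/s.
Total Δv = Δv₁ + Δv₂ = 9.879 km/s.

Δv = 9880 m/s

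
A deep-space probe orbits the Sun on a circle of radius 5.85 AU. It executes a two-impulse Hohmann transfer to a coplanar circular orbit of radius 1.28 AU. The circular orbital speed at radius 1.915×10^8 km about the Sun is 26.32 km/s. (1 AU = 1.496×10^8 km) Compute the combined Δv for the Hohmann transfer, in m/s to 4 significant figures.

From the circular-orbit relation v² = μ/r at r = 1.915×10^8 km: μ = v²r = (26.32)² × 1.915×10^8 = 1.32660×10^11 km³/s².
In km: r₁ = 5.85 × 1.496×10^8 = 8.7516×10^8 km; r₂ = 1.28 × 1.496×10^8 = 1.91488×10^8 km.
Semi-major axis of the transfer orbit: a_t = (8.7516×10^8 + 1.91488×10^8)/2 = 5.33324×10^8 km.
At r₁ the circular-orbit speed is v₁ = √(μ/r₁) = 12.312 km/s.
On the transfer ellipse at r₁, v² = μ(2/r − 1/a) gives v_a = √[μ(2/r₁ − 1/a_t)] = 7.3774 km/s.
First burn Δv₁ = |v_a − v₁| = 4.935 km/s.
At r₂, v₂ = √(μ/r₂) = 26.321 km/s.
Transfer-orbit speed at r₂: v_p = √[μ(2/r₂ − 1/a_t)] = 33.717 km/s.
Second burn Δv₂ = |v₂ − v_p| = 7.396 km/s.
Δv = Δv₁ + Δv₂ = 4.935 + 7.396 = 12.33 km/s.

Δv = 12330 m/s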